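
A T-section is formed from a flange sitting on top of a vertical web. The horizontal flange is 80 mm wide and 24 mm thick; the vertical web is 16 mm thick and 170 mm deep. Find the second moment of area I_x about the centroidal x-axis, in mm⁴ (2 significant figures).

Decompose the section into non-overlapping parts with the origin at the bottom-left of its bounding rectangle.
Flange: 80 × 24, A = 1 920 mm², y = 182 mm, Ī = 92 160 mm⁴.
Web: 16 × 170, A = 2 720 mm², y = 85 mm, Ī = 6 550 667 mm⁴.
Centroid: ȳ = ΣA·y / ΣA = 125.1 mm.
Transfer each piece to the centroidal x-axis using Ī + A·d² with d = y − 125.1:
  flange: d = 56.86 mm → contributes +6 300 086 mm⁴
  web: d = -40.14 mm → contributes +10 932 732 mm⁴
Total I = 17 232 818 mm⁴.

I_x ≈ 1.7 × 10⁷ mm⁴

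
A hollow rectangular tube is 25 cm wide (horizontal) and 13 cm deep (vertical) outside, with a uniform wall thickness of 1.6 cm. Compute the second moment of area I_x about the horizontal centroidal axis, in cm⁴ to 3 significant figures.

I_x ≈ 2870 cm⁴

Decompose the section into non-overlapping parts with the origin at the bottom-left of its bounding rectangle.
Outer rectangle: 25 × 13, A = 325 cm², y = 6.5 cm, Ī = 4577.1 cm⁴.
Inner void (subtracted): 21.8 × 9.8, A = 213.64 cm², y = 6.5 cm, Ī = 1709.8 cm⁴.
By symmetry the centroid is at mid-height, ȳ = 6.5 cm.
All pieces are centred on the horizontal centroidal axis, so I = ΣĪ (holes subtracted) = 2867.3 cm⁴.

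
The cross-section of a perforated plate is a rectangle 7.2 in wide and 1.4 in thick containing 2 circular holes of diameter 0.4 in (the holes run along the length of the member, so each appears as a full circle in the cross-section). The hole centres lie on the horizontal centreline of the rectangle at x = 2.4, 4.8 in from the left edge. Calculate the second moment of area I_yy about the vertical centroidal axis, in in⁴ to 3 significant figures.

Split into non-overlapping primitives; take the origin at the lower-left of the bounding box.
Plate: 7.2 × 1.4, A = 10.08 in², x = 3.6 in, Ī = 43.546 in⁴.
Hole 1 (subtracted): ⌀0.4, A = 0.12566 in², x = 2.4 in, Ī = 0.0012566 in⁴.
Hole 2 (subtracted): ⌀0.4, A = 0.12566 in², x = 4.8 in, Ī = 0.0012566 in⁴.
By symmetry the centroid is at mid-width, x̄ = 3.6 in.
Transfer each piece to the vertical centroidal axis using Ī + A·d² with d = x − 3.6:
  plate: d = 0 in → contributes +43.546 in⁴
  hole 1: d = -1.2 in → contributes −0.18221 in⁴
  hole 2: d = 1.2 in → contributes −0.18221 in⁴
Total I = 43.181 in⁴.

I_yy ≈ 43.2 in⁴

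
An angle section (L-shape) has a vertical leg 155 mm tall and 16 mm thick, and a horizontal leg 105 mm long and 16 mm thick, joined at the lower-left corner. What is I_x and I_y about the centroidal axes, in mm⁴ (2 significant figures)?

Decompose the section into non-overlapping parts with the origin at the bottom-left of its bounding rectangle.
Vertical leg: 16 × 155, A = 2 480 mm², y = 77.5 mm, Ī = 4 965 167 mm⁴.
Horizontal leg (remainder): 89 × 16, A = 1 424 mm², y = 8 mm, Ī = 30 379 mm⁴.
Centroid: ȳ = ΣA·y / ΣA = 52.15 mm.
Transfer each piece to the centroidal x-axis using Ī + A·d² with d = y − 52.15:
  vertical leg: d = 25.35 mm → contributes +6 558 922 mm⁴
  horizontal leg (remainder): d = -44.15 mm → contributes +2 806 020 mm⁴
Total I = 9 364 942 mm⁴.
For the y-axis: x̄ = 27.15 mm.
Repeating about the centroidal y-axis gives I_y = 3 486 142 mm⁴.

I_x ≈ 9.4 × 10⁶ mm⁴, I_y ≈ 3.5 × 10⁶ mm⁴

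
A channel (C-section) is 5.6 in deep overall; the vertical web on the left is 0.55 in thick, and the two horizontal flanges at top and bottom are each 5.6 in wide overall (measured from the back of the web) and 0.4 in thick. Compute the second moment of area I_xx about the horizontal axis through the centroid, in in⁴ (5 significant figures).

I_xx ≈ 35.413 in⁴

Break the section into simple shapes (no overlaps), measuring from the bottom-left corner of the bounding box.
Web: 0.55 × 5.6, A = 3.08 in², y = 2.8 in, Ī = 8.049067 in⁴.
Top flange (beyond web): 5.05 × 0.4, A = 2.02 in², y = 5.4 in, Ī = 0.02693333 in⁴.
Bottom flange (beyond web): 5.05 × 0.4, A = 2.02 in², y = 0.2 in, Ī = 0.02693333 in⁴.
By symmetry the centroid is at mid-height, ȳ = 2.8 in.
Transfer each piece to the horizontal axis through the centroid using Ī + A·d² with d = y − 2.8:
  web: d = 0 in → contributes +8.049067 in⁴
  top flange (beyond web): d = 2.6 in → contributes +13.68213 in⁴
  bottom flange (beyond web): d = -2.6 in → contributes +13.68213 in⁴
Total I = 35.41333 in⁴.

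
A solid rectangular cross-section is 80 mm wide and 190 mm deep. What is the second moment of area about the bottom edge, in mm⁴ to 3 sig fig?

I_base ≈ 1.83 × 10⁸ mm⁴

The section: 80 × 190, A = 15 200 mm², y = 95 mm, Ī = 45 726 667 mm⁴.
Transfer it to the base of the section using Ī + A·d² with d = y − 0:
  the section: d = 95 mm → contributes +182 906 667 mm⁴
Total I = 182 906 667 mm⁴.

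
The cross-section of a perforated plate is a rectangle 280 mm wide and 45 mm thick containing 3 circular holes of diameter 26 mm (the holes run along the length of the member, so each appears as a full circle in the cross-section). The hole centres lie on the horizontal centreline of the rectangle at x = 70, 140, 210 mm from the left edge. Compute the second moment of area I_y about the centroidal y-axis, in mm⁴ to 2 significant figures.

I_y ≈ 7.7 × 10⁷ mm⁴

Treat the section as a set of non-overlapping primitives; coordinates are from the bounding-box lower-left.
Plate: 280 × 45, A = 12 600 mm², x = 140 mm, Ī = 82 320 000 mm⁴.
Hole 1 (subtracted): ⌀26, A = 530.9 mm², x = 70 mm, Ī = 22 432 mm⁴.
Hole 2 (subtracted): ⌀26, A = 530.9 mm², x = 140 mm, Ī = 22 432 mm⁴.
Hole 3 (subtracted): ⌀26, A = 530.9 mm², x = 210 mm, Ī = 22 432 mm⁴.
By symmetry the centroid is at mid-width, x̄ = 140 mm.
Transfer each piece to the centroidal y-axis using Ī + A·d² with d = x − 140:
  plate: d = 0 mm → contributes +82 320 000 mm⁴
  hole 1: d = -70 mm → contributes −2 623 985 mm⁴
  hole 2: d = 0 mm → contributes −22 432 mm⁴
  hole 3: d = 70 mm → contributes −2 623 985 mm⁴
Total I = 77 049 599 mm⁴.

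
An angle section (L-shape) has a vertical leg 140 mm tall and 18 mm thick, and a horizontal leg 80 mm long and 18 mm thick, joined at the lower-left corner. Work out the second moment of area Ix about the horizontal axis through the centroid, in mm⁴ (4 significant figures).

Break the section into simple shapes (no overlaps), measuring from the bottom-left corner of the bounding box.
Vertical leg: 18 × 140, A = 2 520 mm², y = 70 mm, Ī = 4 116 000 mm⁴.
Horizontal leg (remainder): 62 × 18, A = 1 116 mm², y = 9 mm, Ī = 30 132 mm⁴.
Centroid: ȳ = ΣA·y / ΣA = 51.2772 mm.
Transfer each piece to the horizontal axis through the centroid using Ī + A·d² with d = y − 51.2772:
  vertical leg: d = 18.7228 mm → contributes +4 999 366 mm⁴
  horizontal leg (remainder): d = -42.2772 mm → contributes +2 024 830 mm⁴
Total I = 7 024 197 mm⁴.

Ix ≈ 7.024 × 10⁶ mm⁴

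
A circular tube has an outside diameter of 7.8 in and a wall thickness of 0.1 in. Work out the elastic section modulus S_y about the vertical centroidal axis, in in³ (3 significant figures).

S_y ≈ 4.60 in³

Treat the section as a set of non-overlapping primitives; coordinates are from the bounding-box lower-left.
Outer circle: ⌀7.8, A = 47.784 in², x = 3.9 in, Ī = 181.7 in⁴.
Bore (subtracted): ⌀7.6, A = 45.365 in², x = 3.9 in, Ī = 163.77 in⁴.
By symmetry the centroid is at mid-width, x̄ = 3.9 in.
All pieces are centred on the vertical centroidal axis, so I = ΣĪ (holes subtracted) = 17.931 in⁴.
Extreme fibre distance c = 3.9 in; S = I/c = 4.5977 in³.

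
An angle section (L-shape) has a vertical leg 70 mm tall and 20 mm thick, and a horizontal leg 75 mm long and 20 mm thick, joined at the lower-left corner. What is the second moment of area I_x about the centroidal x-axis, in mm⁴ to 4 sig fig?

I_x ≈ 9.933 × 10⁵ mm⁴

Treat the section as a set of non-overlapping primitives; coordinates are from the bounding-box lower-left.
Vertical leg: 20 × 70, A = 1 400 mm², y = 35 mm, Ī = 571 667 mm⁴.
Horizontal leg (remainder): 55 × 20, A = 1 100 mm², y = 10 mm, Ī = 36666.7 mm⁴.
Centroid: ȳ = ΣA·y / ΣA = 24 mm.
Transfer each piece to the centroidal x-axis using Ī + A·d² with d = y − 24:
  vertical leg: d = 11 mm → contributes +741 067 mm⁴
  horizontal leg (remainder): d = -14 mm → contributes +252 267 mm⁴
Total I = 993 333 mm⁴.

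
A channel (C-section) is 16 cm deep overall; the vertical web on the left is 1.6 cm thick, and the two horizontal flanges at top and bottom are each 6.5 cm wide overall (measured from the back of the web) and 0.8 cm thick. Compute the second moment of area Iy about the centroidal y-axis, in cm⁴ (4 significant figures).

Iy ≈ 84.54 cm⁴

Treat the section as a set of non-overlapping primitives; coordinates are from the bounding-box lower-left.
Web: 1.6 × 16, A = 25.6 cm², x = 0.8 cm, Ī = 5.46133 cm⁴.
Top flange (beyond web): 4.9 × 0.8, A = 3.92 cm², x = 4.05 cm, Ī = 7.84327 cm⁴.
Bottom flange (beyond web): 4.9 × 0.8, A = 3.92 cm², x = 4.05 cm, Ī = 7.84327 cm⁴.
Centroid: x̄ = ΣA·x / ΣA = 1.56196 cm.
Transfer each piece to the centroidal y-axis using Ī + A·d² with d = x − 1.56196:
  web: d = -0.761962 cm → contributes +20.3243 cm⁴
  top flange (beyond web): d = 2.48804 cm → contributes +32.1094 cm⁴
  bottom flange (beyond web): d = 2.48804 cm → contributes +32.1094 cm⁴
Total I = 84.5431 cm⁴.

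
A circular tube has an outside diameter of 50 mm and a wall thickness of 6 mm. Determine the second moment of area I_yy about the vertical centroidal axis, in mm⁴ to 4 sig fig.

Split into non-overlapping primitives; take the origin at the lower-left of the bounding box.
Outer circle: ⌀50, A = 1963.5 mm², x = 25 mm, Ī = 306 796 mm⁴.
Bore (subtracted): ⌀38, A = 1134.11 mm², x = 25 mm, Ī = 102 354 mm⁴.
By symmetry the centroid is at mid-width, x̄ = 25 mm.
All pieces are centred on the vertical centroidal axis, so I = ΣĪ (holes subtracted) = 204 442 mm⁴.

I_yy ≈ 2.044 × 10⁵ mm⁴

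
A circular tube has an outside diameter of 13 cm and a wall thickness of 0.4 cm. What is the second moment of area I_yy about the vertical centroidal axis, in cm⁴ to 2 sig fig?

Split into non-overlapping primitives; take the origin at the lower-left of the bounding box.
Outer circle: ⌀13, A = 132.7 cm², x = 6.5 cm, Ī = 1 402 cm⁴.
Bore (subtracted): ⌀12.2, A = 116.9 cm², x = 6.5 cm, Ī = 1 087 cm⁴.
By symmetry the centroid is at mid-width, x̄ = 6.5 cm.
All pieces are centred on the vertical centroidal axis, so I = ΣĪ (holes subtracted) = 314.5 cm⁴.

I_yy ≈ 310 cm⁴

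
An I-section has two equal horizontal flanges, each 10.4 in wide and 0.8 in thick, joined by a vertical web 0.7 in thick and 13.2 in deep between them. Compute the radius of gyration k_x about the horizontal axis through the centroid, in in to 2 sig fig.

Treat the section as a set of non-overlapping primitives; coordinates are from the bounding-box lower-left.
Bottom flange: 10.4 × 0.8, A = 8.32 in², y = 0.4 in, Ī = 0.4437 in⁴.
Web: 0.7 × 13.2, A = 9.24 in², y = 7.4 in, Ī = 134.2 in⁴.
Top flange: 10.4 × 0.8, A = 8.32 in², y = 14.4 in, Ī = 0.4437 in⁴.
By symmetry the centroid is at mid-height, ȳ = 7.4 in.
Transfer each piece to the horizontal axis through the centroid using Ī + A·d² with d = y − 7.4:
  bottom flange: d = -7 in → contributes +408.1 in⁴
  web: d = 0 in → contributes +134.2 in⁴
  top flange: d = 7 in → contributes +408.1 in⁴
Total I = 950.4 in⁴.
Radius of gyration: k = √(I/A) = √(950.4 / 25.88) = 6.06 in.

k_x ≈ 6.1 in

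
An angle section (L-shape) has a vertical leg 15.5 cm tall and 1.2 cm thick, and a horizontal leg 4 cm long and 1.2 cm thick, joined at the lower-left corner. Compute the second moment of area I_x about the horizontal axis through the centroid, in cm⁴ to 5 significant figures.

Break the section into simple shapes (no overlaps), measuring from the bottom-left corner of the bounding box.
Vertical leg: 1.2 × 15.5, A = 18.6 cm², y = 7.75 cm, Ī = 372.3875 cm⁴.
Horizontal leg (remainder): 2.8 × 1.2, A = 3.36 cm², y = 0.6 cm, Ī = 0.4032 cm⁴.
Centroid: ȳ = ΣA·y / ΣA = 6.656011 cm.
Transfer each piece to the horizontal axis through the centroid using Ī + A·d² with d = y − 6.656011:
  vertical leg: d = 1.093989 cm → contributes +394.6482 cm⁴
  horizontal leg (remainder): d = -6.056011 cm → contributes +123.6321 cm⁴
Total I = 518.2803 cm⁴.

I_x ≈ 518.28 cm⁴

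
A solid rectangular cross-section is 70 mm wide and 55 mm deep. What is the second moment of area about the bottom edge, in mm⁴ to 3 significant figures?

The section: 70 × 55, A = 3 850 mm², y = 27.5 mm, Ī = 970 521 mm⁴.
Transfer it to the base of the section using Ī + A·d² with d = y − 0:
  the section: d = 27.5 mm → contributes +3 882 083 mm⁴
Total I = 3 882 083 mm⁴.

I_base ≈ 3.88 × 10⁶ mm⁴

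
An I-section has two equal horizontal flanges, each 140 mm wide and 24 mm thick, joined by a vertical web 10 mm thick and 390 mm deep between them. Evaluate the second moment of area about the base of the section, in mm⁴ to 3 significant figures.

I_base ≈ 8.47 × 10⁸ mm⁴

Decompose the section into non-overlapping parts with the origin at the bottom-left of its bounding rectangle.
Bottom flange: 140 × 24, A = 3 360 mm², y = 12 mm, Ī = 161 280 mm⁴.
Web: 10 × 390, A = 3 900 mm², y = 219 mm, Ī = 49 432 500 mm⁴.
Top flange: 140 × 24, A = 3 360 mm², y = 426 mm, Ī = 161 280 mm⁴.
Transfer each piece to the base of the section using Ī + A·d² with d = y − 0:
  bottom flange: d = 12 mm → contributes +645 120 mm⁴
  web: d = 219 mm → contributes +236 480 400 mm⁴
  top flange: d = 426 mm → contributes +609 920 640 mm⁴
Total I = 847 046 160 mm⁴.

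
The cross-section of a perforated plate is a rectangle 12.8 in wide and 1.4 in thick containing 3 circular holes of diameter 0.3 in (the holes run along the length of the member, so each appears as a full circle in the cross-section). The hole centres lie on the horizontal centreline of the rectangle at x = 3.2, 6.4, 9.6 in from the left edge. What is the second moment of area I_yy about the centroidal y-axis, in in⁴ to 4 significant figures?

Break the section into simple shapes (no overlaps), measuring from the bottom-left corner of the bounding box.
Plate: 12.8 × 1.4, A = 17.92 in², x = 6.4 in, Ī = 244.668 in⁴.
Hole 1 (subtracted): ⌀0.3, A = 0.0706858 in², x = 3.2 in, Ī = 0.000397608 in⁴.
Hole 2 (subtracted): ⌀0.3, A = 0.0706858 in², x = 6.4 in, Ī = 0.000397608 in⁴.
Hole 3 (subtracted): ⌀0.3, A = 0.0706858 in², x = 9.6 in, Ī = 0.000397608 in⁴.
By symmetry the centroid is at mid-width, x̄ = 6.4 in.
Transfer each piece to the centroidal y-axis using Ī + A·d² with d = x − 6.4:
  plate: d = 0 in → contributes +244.668 in⁴
  hole 1: d = -3.2 in → contributes −0.724221 in⁴
  hole 2: d = 0 in → contributes −0.000397608 in⁴
  hole 3: d = 3.2 in → contributes −0.724221 in⁴
Total I = 243.219 in⁴.

I_yy ≈ 243.2 in⁴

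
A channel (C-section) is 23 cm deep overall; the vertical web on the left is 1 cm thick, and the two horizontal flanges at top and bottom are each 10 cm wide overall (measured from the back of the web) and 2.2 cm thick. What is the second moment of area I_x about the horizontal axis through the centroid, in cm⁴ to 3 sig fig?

I_x ≈ 5310 cm⁴

Split into non-overlapping primitives; take the origin at the lower-left of the bounding box.
Web: 1 × 23, A = 23 cm², y = 11.5 cm, Ī = 1013.9 cm⁴.
Top flange (beyond web): 9 × 2.2, A = 19.8 cm², y = 21.9 cm, Ī = 7.986 cm⁴.
Bottom flange (beyond web): 9 × 2.2, A = 19.8 cm², y = 1.1 cm, Ī = 7.986 cm⁴.
By symmetry the centroid is at mid-height, ȳ = 11.5 cm.
Transfer each piece to the horizontal axis through the centroid using Ī + A·d² with d = y − 11.5:
  web: d = 0 cm → contributes +1013.9 cm⁴
  top flange (beyond web): d = 10.4 cm → contributes +2149.6 cm⁴
  bottom flange (beyond web): d = -10.4 cm → contributes +2149.6 cm⁴
Total I = 5 313 cm⁴.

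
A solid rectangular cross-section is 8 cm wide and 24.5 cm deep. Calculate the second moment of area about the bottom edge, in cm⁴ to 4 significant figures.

I_base ≈ 3.922 × 10⁴ cm⁴

The section: 8 × 24.5, A = 196 cm², y = 12.25 cm, Ī = 9804.08 cm⁴.
Transfer it to a horizontal axis along the bottom face using Ī + A·d² with d = y − 0:
  the section: d = 12.25 cm → contributes +39216.3 cm⁴
Total I = 39216.3 cm⁴.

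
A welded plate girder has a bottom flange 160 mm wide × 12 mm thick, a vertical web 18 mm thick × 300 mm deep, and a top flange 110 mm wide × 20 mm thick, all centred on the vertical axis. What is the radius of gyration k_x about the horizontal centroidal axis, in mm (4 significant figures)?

k_x ≈ 122.7 mm

Split into non-overlapping primitives; take the origin at the lower-left of the bounding box.
Bottom plate: 160 × 12, A = 1 920 mm², y = 6 mm, Ī = 23 040 mm⁴.
Web plate: 18 × 300, A = 5 400 mm², y = 162 mm, Ī = 40 500 000 mm⁴.
Top plate: 110 × 20, A = 2 200 mm², y = 322 mm, Ī = 73333.3 mm⁴.
Centroid: ȳ = ΣA·y / ΣA = 167.513 mm.
Transfer each piece to the horizontal centroidal axis using Ī + A·d² with d = y − 167.513:
  bottom plate: d = -161.513 mm → contributes +50 108 777 mm⁴
  web plate: d = -5.51261 mm → contributes +40 664 100 mm⁴
  top plate: d = 154.487 mm → contributes +52 579 315 mm⁴
Total I = 143 352 192 mm⁴.
Radius of gyration: k = √(I/A) = √(143 352 192 / 9 520) = 122.711 mm.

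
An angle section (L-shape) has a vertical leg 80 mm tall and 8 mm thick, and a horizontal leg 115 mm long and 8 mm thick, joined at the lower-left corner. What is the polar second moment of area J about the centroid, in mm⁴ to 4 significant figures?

Split into non-overlapping primitives; take the origin at the lower-left of the bounding box.
Vertical leg: 8 × 80, A = 640 mm², y = 40 mm, Ī = 341 333 mm⁴.
Horizontal leg (remainder): 107 × 8, A = 856 mm², y = 4 mm, Ī = 4565.33 mm⁴.
Centroid: ȳ = ΣA·y / ΣA = 19.4011 mm.
Transfer each piece to the centroidal x-axis using Ī + A·d² with d = y − 19.4011:
  vertical leg: d = 20.5989 mm → contributes +612 896 mm⁴
  horizontal leg (remainder): d = -15.4011 mm → contributes +207 602 mm⁴
Total I = 820 498 mm⁴.
For the y-axis: x̄ = 36.9011 mm.
Repeating about the centroidal y-axis gives I_y = 2 030 868 mm⁴.
Polar second moment: J = I_x + I_y = 2 851 366 mm⁴.

J ≈ 2.851 × 10⁶ mm⁴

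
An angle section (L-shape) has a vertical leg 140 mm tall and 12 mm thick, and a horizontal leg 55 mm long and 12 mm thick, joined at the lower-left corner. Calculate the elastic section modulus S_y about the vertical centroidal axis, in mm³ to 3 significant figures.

Split into non-overlapping primitives; take the origin at the lower-left of the bounding box.
Vertical leg: 12 × 140, A = 1 680 mm², x = 6 mm, Ī = 20 160 mm⁴.
Horizontal leg (remainder): 43 × 12, A = 516 mm², x = 33.5 mm, Ī = 79 507 mm⁴.
Centroid: x̄ = ΣA·x / ΣA = 12.462 mm.
Transfer each piece to the vertical centroidal axis using Ī + A·d² with d = x − 12.462:
  vertical leg: d = -6.4617 mm → contributes +90 307 mm⁴
  horizontal leg (remainder): d = 21.038 mm → contributes +307 893 mm⁴
Total I = 398 200 mm⁴.
Extreme fibre distance c = 42.538 mm; S = I/c = 9 361 mm³.

S_y ≈ 9360 mm³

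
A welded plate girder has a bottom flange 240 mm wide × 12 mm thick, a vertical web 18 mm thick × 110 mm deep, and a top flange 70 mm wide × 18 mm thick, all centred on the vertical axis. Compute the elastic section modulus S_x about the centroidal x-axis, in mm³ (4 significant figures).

S_x ≈ 1.860 × 10⁵ mm³

Break the section into simple shapes (no overlaps), measuring from the bottom-left corner of the bounding box.
Bottom plate: 240 × 12, A = 2 880 mm², y = 6 mm, Ī = 34 560 mm⁴.
Web plate: 18 × 110, A = 1 980 mm², y = 67 mm, Ī = 1 996 500 mm⁴.
Top plate: 70 × 18, A = 1 260 mm², y = 131 mm, Ī = 34 020 mm⁴.
Centroid: ȳ = ΣA·y / ΣA = 51.4706 mm.
Transfer each piece to the centroidal x-axis using Ī + A·d² with d = y − 51.4706:
  bottom plate: d = -45.4706 mm → contributes +5 989 174 mm⁴
  web plate: d = 15.5294 mm → contributes +2 474 002 mm⁴
  top plate: d = 79.5294 mm → contributes +8 003 428 mm⁴
Total I = 16 466 605 mm⁴.
Extreme fibre distance c = 88.5294 mm; S = I/c = 186 002 mm³.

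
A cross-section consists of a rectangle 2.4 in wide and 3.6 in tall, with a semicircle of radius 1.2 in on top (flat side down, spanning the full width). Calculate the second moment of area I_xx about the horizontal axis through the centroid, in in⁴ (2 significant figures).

Decompose the section into non-overlapping parts with the origin at the bottom-left of its bounding rectangle.
Rectangular body: 2.4 × 3.6, A = 8.64 in², y = 1.8 in, Ī = 9.331 in⁴.
Semicircular cap: semicircle r = 1.2, A = 2.262 in², y = 4.109 in, Ī = 0.2276 in⁴.
Centroid: ȳ = ΣA·y / ΣA = 2.279 in.
Transfer each piece to the horizontal axis through the centroid using Ī + A·d² with d = y − 2.279:
  rectangular body: d = -0.4791 in → contributes +11.31 in⁴
  semicircular cap: d = 1.83 in → contributes +7.804 in⁴
Total I = 19.12 in⁴.

I_xx ≈ 19 in⁴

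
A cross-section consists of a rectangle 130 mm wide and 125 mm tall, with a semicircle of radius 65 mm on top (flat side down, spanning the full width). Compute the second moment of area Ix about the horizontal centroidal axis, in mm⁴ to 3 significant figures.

Ix ≈ 6.14 × 10⁷ mm⁴

Break the section into simple shapes (no overlaps), measuring from the bottom-left corner of the bounding box.
Rectangular body: 130 × 125, A = 16 250 mm², y = 62.5 mm, Ī = 21 158 854 mm⁴.
Semicircular cap: semicircle r = 65, A = 6636.6 mm², y = 152.59 mm, Ī = 1 959 230 mm⁴.
Centroid: ȳ = ΣA·y / ΣA = 88.623 mm.
Transfer each piece to the horizontal centroidal axis using Ī + A·d² with d = y − 88.623:
  rectangular body: d = -26.123 mm → contributes +32 248 210 mm⁴
  semicircular cap: d = 63.964 mm → contributes +29 111 934 mm⁴
Total I = 61 360 144 mm⁴.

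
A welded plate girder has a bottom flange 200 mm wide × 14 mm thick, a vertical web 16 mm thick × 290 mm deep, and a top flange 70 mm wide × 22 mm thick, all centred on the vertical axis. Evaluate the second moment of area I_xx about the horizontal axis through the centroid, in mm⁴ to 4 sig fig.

Break the section into simple shapes (no overlaps), measuring from the bottom-left corner of the bounding box.
Bottom plate: 200 × 14, A = 2 800 mm², y = 7 mm, Ī = 45733.3 mm⁴.
Web plate: 16 × 290, A = 4 640 mm², y = 159 mm, Ī = 32 518 667 mm⁴.
Top plate: 70 × 22, A = 1 540 mm², y = 315 mm, Ī = 62113.3 mm⁴.
Centroid: ȳ = ΣA·y / ΣA = 138.359 mm.
Transfer each piece to the horizontal axis through the centroid using Ī + A·d² with d = y − 138.359:
  bottom plate: d = -131.359 mm → contributes +48 359 944 mm⁴
  web plate: d = 20.6414 mm → contributes +34 495 624 mm⁴
  top plate: d = 176.641 mm → contributes +48 113 491 mm⁴
Total I = 130 969 059 mm⁴.

I_xx ≈ 1.310 × 10⁸ mm⁴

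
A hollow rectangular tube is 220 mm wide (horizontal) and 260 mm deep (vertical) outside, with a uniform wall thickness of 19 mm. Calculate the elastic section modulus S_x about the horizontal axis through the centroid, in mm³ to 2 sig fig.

Decompose the section into non-overlapping parts with the origin at the bottom-left of its bounding rectangle.
Outer rectangle: 220 × 260, A = 57 200 mm², y = 130 mm, Ī = 322 226 667 mm⁴.
Inner void (subtracted): 182 × 222, A = 40 404 mm², y = 130 mm, Ī = 165 939 228 mm⁴.
By symmetry the centroid is at mid-height, ȳ = 130 mm.
All pieces are centred on the horizontal axis through the centroid, so I = ΣĪ (holes subtracted) = 156 287 439 mm⁴.
Extreme fibre distance c = 130 mm; S = I/c = 1 202 211 mm³.

S_x ≈ 1.2 × 10⁶ mm³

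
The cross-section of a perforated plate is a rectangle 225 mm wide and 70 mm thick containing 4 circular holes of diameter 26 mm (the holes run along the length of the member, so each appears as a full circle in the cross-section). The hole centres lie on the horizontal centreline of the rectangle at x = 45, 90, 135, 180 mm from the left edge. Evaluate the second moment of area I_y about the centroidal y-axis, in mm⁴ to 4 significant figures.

I_y ≈ 6.098 × 10⁷ mm⁴

Decompose the section into non-overlapping parts with the origin at the bottom-left of its bounding rectangle.
Plate: 225 × 70, A = 15 750 mm², x = 112.5 mm, Ī = 66 445 313 mm⁴.
Hole 1 (subtracted): ⌀26, A = 530.929 mm², x = 45 mm, Ī = 22431.8 mm⁴.
Hole 2 (subtracted): ⌀26, A = 530.929 mm², x = 90 mm, Ī = 22431.8 mm⁴.
Hole 3 (subtracted): ⌀26, A = 530.929 mm², x = 135 mm, Ī = 22431.8 mm⁴.
Hole 4 (subtracted): ⌀26, A = 530.929 mm², x = 180 mm, Ī = 22431.8 mm⁴.
By symmetry the centroid is at mid-width, x̄ = 112.5 mm.
Transfer each piece to the centroidal y-axis using Ī + A·d² with d = x − 112.5:
  plate: d = 0 mm → contributes +66 445 313 mm⁴
  hole 1: d = -67.5 mm → contributes −2 441 478 mm⁴
  hole 2: d = -22.5 mm → contributes −291 215 mm⁴
  hole 3: d = 22.5 mm → contributes −291 215 mm⁴
  hole 4: d = 67.5 mm → contributes −2 441 478 mm⁴
Total I = 60 979 928 mm⁴.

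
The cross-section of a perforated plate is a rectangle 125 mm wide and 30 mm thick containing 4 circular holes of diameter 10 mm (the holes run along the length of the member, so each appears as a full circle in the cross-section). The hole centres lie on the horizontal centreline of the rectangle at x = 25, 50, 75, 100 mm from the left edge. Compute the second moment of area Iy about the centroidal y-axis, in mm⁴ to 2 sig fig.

Iy ≈ 4.6 × 10⁶ mm⁴

Break the section into simple shapes (no overlaps), measuring from the bottom-left corner of the bounding box.
Plate: 125 × 30, A = 3 750 mm², x = 62.5 mm, Ī = 4 882 813 mm⁴.
Hole 1 (subtracted): ⌀10, A = 78.54 mm², x = 25 mm, Ī = 490.9 mm⁴.
Hole 2 (subtracted): ⌀10, A = 78.54 mm², x = 50 mm, Ī = 490.9 mm⁴.
Hole 3 (subtracted): ⌀10, A = 78.54 mm², x = 75 mm, Ī = 490.9 mm⁴.
Hole 4 (subtracted): ⌀10, A = 78.54 mm², x = 100 mm, Ī = 490.9 mm⁴.
By symmetry the centroid is at mid-width, x̄ = 62.5 mm.
Transfer each piece to the centroidal y-axis using Ī + A·d² with d = x − 62.5:
  plate: d = 0 mm → contributes +4 882 813 mm⁴
  hole 1: d = -37.5 mm → contributes −110 937 mm⁴
  hole 2: d = -12.5 mm → contributes −12 763 mm⁴
  hole 3: d = 12.5 mm → contributes −12 763 mm⁴
  hole 4: d = 37.5 mm → contributes −110 937 mm⁴
Total I = 4 635 412 mm⁴.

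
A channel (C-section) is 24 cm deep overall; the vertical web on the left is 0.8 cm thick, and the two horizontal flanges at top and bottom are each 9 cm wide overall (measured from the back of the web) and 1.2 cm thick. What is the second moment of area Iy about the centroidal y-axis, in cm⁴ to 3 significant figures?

Iy ≈ 308 cm⁴

Split into non-overlapping primitives; take the origin at the lower-left of the bounding box.
Web: 0.8 × 24, A = 19.2 cm², x = 0.4 cm, Ī = 1.024 cm⁴.
Top flange (beyond web): 8.2 × 1.2, A = 9.84 cm², x = 4.9 cm, Ī = 55.137 cm⁴.
Bottom flange (beyond web): 8.2 × 1.2, A = 9.84 cm², x = 4.9 cm, Ī = 55.137 cm⁴.
Centroid: x̄ = ΣA·x / ΣA = 2.6778 cm.
Transfer each piece to the centroidal y-axis using Ī + A·d² with d = x − 2.6778:
  web: d = -2.2778 cm → contributes +100.64 cm⁴
  top flange (beyond web): d = 2.2222 cm → contributes +103.73 cm⁴
  bottom flange (beyond web): d = 2.2222 cm → contributes +103.73 cm⁴
Total I = 308.1 cm⁴.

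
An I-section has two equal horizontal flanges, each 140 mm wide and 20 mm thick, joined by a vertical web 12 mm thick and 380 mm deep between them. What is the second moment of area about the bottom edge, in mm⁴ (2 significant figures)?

Break the section into simple shapes (no overlaps), measuring from the bottom-left corner of the bounding box.
Bottom flange: 140 × 20, A = 2 800 mm², y = 10 mm, Ī = 93 333 mm⁴.
Web: 12 × 380, A = 4 560 mm², y = 210 mm, Ī = 54 872 000 mm⁴.
Top flange: 140 × 20, A = 2 800 mm², y = 410 mm, Ī = 93 333 mm⁴.
Transfer each piece to the base of the section using Ī + A·d² with d = y − 0:
  bottom flange: d = 10 mm → contributes +373 333 mm⁴
  web: d = 210 mm → contributes +255 968 000 mm⁴
  top flange: d = 410 mm → contributes +470 773 333 mm⁴
Total I = 727 114 667 mm⁴.

I_base ≈ 7.3 × 10⁸ mm⁴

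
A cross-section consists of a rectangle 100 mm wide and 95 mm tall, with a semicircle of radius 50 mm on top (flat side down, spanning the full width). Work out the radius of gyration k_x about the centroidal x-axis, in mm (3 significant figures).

k_x ≈ 39.5 mm

Decompose the section into non-overlapping parts with the origin at the bottom-left of its bounding rectangle.
Rectangular body: 100 × 95, A = 9 500 mm², y = 47.5 mm, Ī = 7 144 792 mm⁴.
Semicircular cap: semicircle r = 50, A = 3 927 mm², y = 116.22 mm, Ī = 685 981 mm⁴.
Centroid: ȳ = ΣA·y / ΣA = 67.599 mm.
Transfer each piece to the centroidal x-axis using Ī + A·d² with d = y − 67.599:
  rectangular body: d = -20.099 mm → contributes +10 982 400 mm⁴
  semicircular cap: d = 48.622 mm → contributes +9 969 750 mm⁴
Total I = 20 952 150 mm⁴.
Radius of gyration: k = √(I/A) = √(20 952 150 / 13 427) = 39.503 mm.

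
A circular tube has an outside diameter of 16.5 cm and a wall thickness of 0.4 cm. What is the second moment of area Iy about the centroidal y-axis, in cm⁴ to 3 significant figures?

Iy ≈ 656 cm⁴

Treat the section as a set of non-overlapping primitives; coordinates are from the bounding-box lower-left.
Outer circle: ⌀16.5, A = 213.82 cm², x = 8.25 cm, Ī = 3638.4 cm⁴.
Bore (subtracted): ⌀15.7, A = 193.59 cm², x = 8.25 cm, Ī = 2982.4 cm⁴.
By symmetry the centroid is at mid-width, x̄ = 8.25 cm.
All pieces are centred on the centroidal y-axis, so I = ΣĪ (holes subtracted) = 655.94 cm⁴.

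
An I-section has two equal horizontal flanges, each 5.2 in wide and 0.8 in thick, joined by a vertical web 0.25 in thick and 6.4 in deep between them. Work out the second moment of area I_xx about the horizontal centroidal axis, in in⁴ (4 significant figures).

I_xx ≈ 113.7 in⁴

Split into non-overlapping primitives; take the origin at the lower-left of the bounding box.
Bottom flange: 5.2 × 0.8, A = 4.16 in², y = 0.4 in, Ī = 0.221867 in⁴.
Web: 0.25 × 6.4, A = 1.6 in², y = 4 in, Ī = 5.46133 in⁴.
Top flange: 5.2 × 0.8, A = 4.16 in², y = 7.6 in, Ī = 0.221867 in⁴.
By symmetry the centroid is at mid-height, ȳ = 4 in.
Transfer each piece to the horizontal centroidal axis using Ī + A·d² with d = y − 4:
  bottom flange: d = -3.6 in → contributes +54.1355 in⁴
  web: d = 0 in → contributes +5.46133 in⁴
  top flange: d = 3.6 in → contributes +54.1355 in⁴
Total I = 113.732 in⁴.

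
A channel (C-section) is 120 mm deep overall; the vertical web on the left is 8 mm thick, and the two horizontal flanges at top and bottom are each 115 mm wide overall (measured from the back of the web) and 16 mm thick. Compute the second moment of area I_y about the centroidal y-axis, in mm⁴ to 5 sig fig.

Split into non-overlapping primitives; take the origin at the lower-left of the bounding box.
Web: 8 × 120, A = 960 mm², x = 4 mm, Ī = 5 120 mm⁴.
Top flange (beyond web): 107 × 16, A = 1 712 mm², x = 61.5 mm, Ī = 1 633 391 mm⁴.
Bottom flange (beyond web): 107 × 16, A = 1 712 mm², x = 61.5 mm, Ī = 1 633 391 mm⁴.
Centroid: x̄ = ΣA·x / ΣA = 48.90876 mm.
Transfer each piece to the centroidal y-axis using Ī + A·d² with d = x − 48.90876:
  web: d = -44.90876 mm → contributes +1 941 245 mm⁴
  top flange (beyond web): d = 12.59124 mm → contributes +1 904 810 mm⁴
  bottom flange (beyond web): d = 12.59124 mm → contributes +1 904 810 mm⁴
Total I = 5 750 865 mm⁴.

I_y ≈ 5.7509 × 10⁶ mm⁴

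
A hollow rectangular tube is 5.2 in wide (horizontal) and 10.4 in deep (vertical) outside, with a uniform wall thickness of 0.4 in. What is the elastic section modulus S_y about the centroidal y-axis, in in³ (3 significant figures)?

Decompose the section into non-overlapping parts with the origin at the bottom-left of its bounding rectangle.
Outer rectangle: 5.2 × 10.4, A = 54.08 in², x = 2.6 in, Ī = 121.86 in⁴.
Inner void (subtracted): 4.4 × 9.6, A = 42.24 in², x = 2.6 in, Ī = 68.147 in⁴.
By symmetry the centroid is at mid-width, x̄ = 2.6 in.
All pieces are centred on the centroidal y-axis, so I = ΣĪ (holes subtracted) = 53.713 in⁴.
Extreme fibre distance c = 2.6 in; S = I/c = 20.659 in³.

S_y ≈ 20.7 in³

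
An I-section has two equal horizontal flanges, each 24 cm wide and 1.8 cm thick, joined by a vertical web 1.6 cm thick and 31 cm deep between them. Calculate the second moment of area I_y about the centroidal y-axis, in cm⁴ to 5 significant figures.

I_y ≈ 4157.8 cm⁴

Decompose the section into non-overlapping parts with the origin at the bottom-left of its bounding rectangle.
Bottom flange: 24 × 1.8, A = 43.2 cm², x = 12 cm, Ī = 2073.6 cm⁴.
Web: 1.6 × 31, A = 49.6 cm², x = 12 cm, Ī = 10.58133 cm⁴.
Top flange: 24 × 1.8, A = 43.2 cm², x = 12 cm, Ī = 2073.6 cm⁴.
By symmetry the centroid is at mid-width, x̄ = 12 cm.
All pieces are centred on the centroidal y-axis, so I = ΣĪ = 4157.781 cm⁴.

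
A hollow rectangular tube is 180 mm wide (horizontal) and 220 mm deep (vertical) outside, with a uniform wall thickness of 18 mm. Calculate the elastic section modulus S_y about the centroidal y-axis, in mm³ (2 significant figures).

S_y ≈ 6.8 × 10⁵ mm³

Split into non-overlapping primitives; take the origin at the lower-left of the bounding box.
Outer rectangle: 180 × 220, A = 39 600 mm², x = 90 mm, Ī = 106 920 000 mm⁴.
Inner void (subtracted): 144 × 184, A = 26 496 mm², x = 90 mm, Ī = 45 785 088 mm⁴.
By symmetry the centroid is at mid-width, x̄ = 90 mm.
All pieces are centred on the centroidal y-axis, so I = ΣĪ (holes subtracted) = 61 134 912 mm⁴.
Extreme fibre distance c = 90 mm; S = I/c = 679 277 mm³.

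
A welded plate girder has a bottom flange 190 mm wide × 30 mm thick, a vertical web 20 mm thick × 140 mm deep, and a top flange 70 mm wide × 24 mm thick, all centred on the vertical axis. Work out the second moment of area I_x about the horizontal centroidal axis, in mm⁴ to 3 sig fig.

I_x ≈ 4.58 × 10⁷ mm⁴

Break the section into simple shapes (no overlaps), measuring from the bottom-left corner of the bounding box.
Bottom plate: 190 × 30, A = 5 700 mm², y = 15 mm, Ī = 427 500 mm⁴.
Web plate: 20 × 140, A = 2 800 mm², y = 100 mm, Ī = 4 573 333 mm⁴.
Top plate: 70 × 24, A = 1 680 mm², y = 182 mm, Ī = 80 640 mm⁴.
Centroid: ȳ = ΣA·y / ΣA = 65.939 mm.
Transfer each piece to the horizontal centroidal axis using Ī + A·d² with d = y − 65.939:
  bottom plate: d = -50.939 mm → contributes +15 217 812 mm⁴
  web plate: d = 34.061 mm → contributes +7 821 740 mm⁴
  top plate: d = 116.06 mm → contributes +22 710 464 mm⁴
Total I = 45 750 016 mm⁴.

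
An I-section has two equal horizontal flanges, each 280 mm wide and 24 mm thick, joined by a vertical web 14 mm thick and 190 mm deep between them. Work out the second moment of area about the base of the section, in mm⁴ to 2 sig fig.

Decompose the section into non-overlapping parts with the origin at the bottom-left of its bounding rectangle.
Bottom flange: 280 × 24, A = 6 720 mm², y = 12 mm, Ī = 322 560 mm⁴.
Web: 14 × 190, A = 2 660 mm², y = 119 mm, Ī = 8 002 167 mm⁴.
Top flange: 280 × 24, A = 6 720 mm², y = 226 mm, Ī = 322 560 mm⁴.
Transfer each piece to a horizontal axis along the bottom face using Ī + A·d² with d = y − 0:
  bottom flange: d = 12 mm → contributes +1 290 240 mm⁴
  web: d = 119 mm → contributes +45 670 427 mm⁴
  top flange: d = 226 mm → contributes +343 553 280 mm⁴
Total I = 390 513 947 mm⁴.

I_base ≈ 3.9 × 10⁸ mm⁴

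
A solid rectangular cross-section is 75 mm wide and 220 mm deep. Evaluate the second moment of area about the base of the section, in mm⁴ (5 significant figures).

The section: 75 × 220, A = 16 500 mm², y = 110 mm, Ī = 66 550 000 mm⁴.
Transfer it to the bottom edge using Ī + A·d² with d = y − 0:
  the section: d = 110 mm → contributes +266 200 000 mm⁴
Total I = 266 200 000 mm⁴.

I_base ≈ 2.6620 × 10⁸ mm⁴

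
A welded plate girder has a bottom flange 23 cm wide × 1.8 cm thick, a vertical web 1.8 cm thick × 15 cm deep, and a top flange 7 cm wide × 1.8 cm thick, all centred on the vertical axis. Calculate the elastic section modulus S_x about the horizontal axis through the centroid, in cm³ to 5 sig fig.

Split into non-overlapping primitives; take the origin at the lower-left of the bounding box.
Bottom plate: 23 × 1.8, A = 41.4 cm², y = 0.9 cm, Ī = 11.178 cm⁴.
Web plate: 1.8 × 15, A = 27 cm², y = 9.3 cm, Ī = 506.25 cm⁴.
Top plate: 7 × 1.8, A = 12.6 cm², y = 17.7 cm, Ī = 3.402 cm⁴.
Centroid: ȳ = ΣA·y / ΣA = 6.313333 cm.
Transfer each piece to the horizontal axis through the centroid using Ī + A·d² with d = y − 6.313333:
  bottom plate: d = -5.413333 cm → contributes +1224.371 cm⁴
  web plate: d = 2.986667 cm → contributes +747.0948 cm⁴
  top plate: d = 11.38667 cm → contributes +1637.07 cm⁴
Total I = 3608.536 cm⁴.
Extreme fibre distance c = 12.28667 cm; S = I/c = 293.6952 cm³.

S_x ≈ 293.70 cm³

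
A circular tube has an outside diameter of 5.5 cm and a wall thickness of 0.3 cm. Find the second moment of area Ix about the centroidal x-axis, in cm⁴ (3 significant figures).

Decompose the section into non-overlapping parts with the origin at the bottom-left of its bounding rectangle.
Outer circle: ⌀5.5, A = 23.758 cm², y = 2.75 cm, Ī = 44.918 cm⁴.
Bore (subtracted): ⌀4.9, A = 18.857 cm², y = 2.75 cm, Ī = 28.298 cm⁴.
By symmetry the centroid is at mid-height, ȳ = 2.75 cm.
All pieces are centred on the centroidal x-axis, so I = ΣĪ (holes subtracted) = 16.62 cm⁴.

Ix ≈ 16.6 cm⁴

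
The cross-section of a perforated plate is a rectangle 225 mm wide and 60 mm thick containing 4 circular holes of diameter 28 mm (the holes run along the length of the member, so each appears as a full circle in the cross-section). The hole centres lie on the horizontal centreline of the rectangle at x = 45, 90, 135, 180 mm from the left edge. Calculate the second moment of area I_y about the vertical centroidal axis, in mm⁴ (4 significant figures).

Break the section into simple shapes (no overlaps), measuring from the bottom-left corner of the bounding box.
Plate: 225 × 60, A = 13 500 mm², x = 112.5 mm, Ī = 56 953 125 mm⁴.
Hole 1 (subtracted): ⌀28, A = 615.752 mm², x = 45 mm, Ī = 30171.9 mm⁴.
Hole 2 (subtracted): ⌀28, A = 615.752 mm², x = 90 mm, Ī = 30171.9 mm⁴.
Hole 3 (subtracted): ⌀28, A = 615.752 mm², x = 135 mm, Ī = 30171.9 mm⁴.
Hole 4 (subtracted): ⌀28, A = 615.752 mm², x = 180 mm, Ī = 30171.9 mm⁴.
By symmetry the centroid is at mid-width, x̄ = 112.5 mm.
Transfer each piece to the vertical centroidal axis using Ī + A·d² with d = x − 112.5:
  plate: d = 0 mm → contributes +56 953 125 mm⁴
  hole 1: d = -67.5 mm → contributes −2 835 693 mm⁴
  hole 2: d = -22.5 mm → contributes −341 896 mm⁴
  hole 3: d = 22.5 mm → contributes −341 896 mm⁴
  hole 4: d = 67.5 mm → contributes −2 835 693 mm⁴
Total I = 50 597 947 mm⁴.

I_y ≈ 5.060 × 10⁷ mm⁴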